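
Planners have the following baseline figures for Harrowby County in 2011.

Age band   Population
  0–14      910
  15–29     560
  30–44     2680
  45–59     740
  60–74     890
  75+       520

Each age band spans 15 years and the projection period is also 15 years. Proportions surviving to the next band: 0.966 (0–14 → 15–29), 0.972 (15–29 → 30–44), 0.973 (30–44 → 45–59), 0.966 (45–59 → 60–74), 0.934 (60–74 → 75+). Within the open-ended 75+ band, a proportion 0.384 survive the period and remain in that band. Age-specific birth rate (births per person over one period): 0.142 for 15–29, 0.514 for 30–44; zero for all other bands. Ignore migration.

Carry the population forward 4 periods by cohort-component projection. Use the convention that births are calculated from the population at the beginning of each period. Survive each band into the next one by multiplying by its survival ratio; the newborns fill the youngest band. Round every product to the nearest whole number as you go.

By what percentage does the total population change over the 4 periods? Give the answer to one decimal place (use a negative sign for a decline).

-13.8

(Bands numbered youngest = 1 to oldest = 6.)
Period 1.
Births: 560 * 0.142 = 80  |  2680 * 0.514 = 1378 ⇒ total 1458
Band 2: 910 * 0.966 = 879
Band 3: 560 * 0.972 = 544
Band 4: 2680 * 0.973 = 2608
Band 5: 740 * 0.966 = 715
Band 6: 890 * 0.934 + 520 * 0.384 = 831 + 200 = 1031
End of period: [1458, 879, 544, 2608, 715, 1031]
Period 2.
Births: 879 * 0.142 = 125  |  544 * 0.514 = 280 ⇒ total 405
Band 2: 1458 * 0.966 = 1408
Band 3: 879 * 0.972 = 854
Band 4: 544 * 0.973 = 529
Band 5: 2608 * 0.966 = 2519
Band 6: 715 * 0.934 + 1031 * 0.384 = 668 + 396 = 1064
End of period: [405, 1408, 854, 529, 2519, 1064]
Period 3.
Births: 1408 * 0.142 = 200  |  854 * 0.514 = 439 ⇒ total 639
Band 2: 405 * 0.966 = 391
Band 3: 1408 * 0.972 = 1369
Band 4: 854 * 0.973 = 831
Band 5: 529 * 0.966 = 511
Band 6: 2519 * 0.934 + 1064 * 0.384 = 2353 + 409 = 2762
End of period: [639, 391, 1369, 831, 511, 2762]
Period 4.
Births: 391 * 0.142 = 56  |  1369 * 0.514 = 704 ⇒ total 760
Band 2: 639 * 0.966 = 617
Band 3: 391 * 0.972 = 380
Band 4: 1369 * 0.973 = 1332
Band 5: 831 * 0.966 = 803
Band 6: 511 * 0.934 + 2762 * 0.384 = 477 + 1061 = 1538
End of period: [760, 617, 380, 1332, 803, 1538]
Total: 6300 → 5430; change = -870; percentage change = -13.8%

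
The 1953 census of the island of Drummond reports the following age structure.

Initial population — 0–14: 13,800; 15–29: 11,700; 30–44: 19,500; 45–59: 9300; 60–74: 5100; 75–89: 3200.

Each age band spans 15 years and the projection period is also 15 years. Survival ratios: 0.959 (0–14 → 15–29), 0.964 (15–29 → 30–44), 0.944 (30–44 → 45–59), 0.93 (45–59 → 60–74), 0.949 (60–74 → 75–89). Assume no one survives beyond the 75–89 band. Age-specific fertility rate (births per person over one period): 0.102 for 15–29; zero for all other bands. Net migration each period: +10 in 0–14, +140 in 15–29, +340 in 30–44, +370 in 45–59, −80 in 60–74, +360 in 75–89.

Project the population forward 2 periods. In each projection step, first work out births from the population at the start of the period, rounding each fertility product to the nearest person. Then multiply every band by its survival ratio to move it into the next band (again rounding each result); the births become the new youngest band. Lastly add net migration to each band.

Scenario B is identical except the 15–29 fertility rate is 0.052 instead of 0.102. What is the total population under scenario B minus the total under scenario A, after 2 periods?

(Groups numbered youngest = 1 to oldest = 6.)
[period 1]
Births: 11700 * 0.102 = 1193
Group 2: 13800 * 0.959 = 13234
Group 3: 11700 * 0.964 = 11279
Group 4: 19500 * 0.944 = 18408
Group 5: 9300 * 0.93 = 8649
Group 6: 5100 * 0.949 = 4840
Net migration: Group 1 + 10 → 1203; Group 2 + 140 → 13374; Group 3 + 340 → 11619; Group 4 + 370 → 18778; Group 5 − 80 → 8569; Group 6 + 360 → 5200
→ [1203, 13374, 11619, 18778, 8569, 5200]
[period 2]
Births: 13374 * 0.102 = 1364
Group 2: 1203 * 0.959 = 1154
Group 3: 13374 * 0.964 = 12893
Group 4: 11619 * 0.944 = 10968
Group 5: 18778 * 0.93 = 17464
Group 6: 8569 * 0.949 = 8132
Net migration: Group 1 + 10 → 1374; Group 2 + 140 → 1294; Group 3 + 340 → 13233; Group 4 + 370 → 11338; Group 5 − 80 → 17384; Group 6 + 360 → 8492
→ [1374, 1294, 13233, 11338, 17384, 8492]
Scenario A total after 2 periods: 53115
Scenario B projection —
[period 1]
Births: 11700 * 0.052 = 608
Group 2: 13800 * 0.959 = 13234
Group 3: 11700 * 0.964 = 11279
Group 4: 19500 * 0.944 = 18408
Group 5: 9300 * 0.93 = 8649
Group 6: 5100 * 0.949 = 4840
Net migration: Group 1 + 10 → 618; Group 2 + 140 → 13374; Group 3 + 340 → 11619; Group 4 + 370 → 18778; Group 5 − 80 → 8569; Group 6 + 360 → 5200
→ [618, 13374, 11619, 18778, 8569, 5200]
[period 2]
Births: 13374 * 0.052 = 695
Group 2: 618 * 0.959 = 593
Group 3: 13374 * 0.964 = 12893
Group 4: 11619 * 0.944 = 10968
Group 5: 18778 * 0.93 = 17464
Group 6: 8569 * 0.949 = 8132
Net migration: Group 1 + 10 → 705; Group 2 + 140 → 733; Group 3 + 340 → 13233; Group 4 + 370 → 11338; Group 5 − 80 → 17384; Group 6 + 360 → 8492
→ [705, 733, 13233, 11338, 17384, 8492]
Scenario B total after 2 periods: 51885
Difference B − A = 51885 − 53115 = -1230

-1230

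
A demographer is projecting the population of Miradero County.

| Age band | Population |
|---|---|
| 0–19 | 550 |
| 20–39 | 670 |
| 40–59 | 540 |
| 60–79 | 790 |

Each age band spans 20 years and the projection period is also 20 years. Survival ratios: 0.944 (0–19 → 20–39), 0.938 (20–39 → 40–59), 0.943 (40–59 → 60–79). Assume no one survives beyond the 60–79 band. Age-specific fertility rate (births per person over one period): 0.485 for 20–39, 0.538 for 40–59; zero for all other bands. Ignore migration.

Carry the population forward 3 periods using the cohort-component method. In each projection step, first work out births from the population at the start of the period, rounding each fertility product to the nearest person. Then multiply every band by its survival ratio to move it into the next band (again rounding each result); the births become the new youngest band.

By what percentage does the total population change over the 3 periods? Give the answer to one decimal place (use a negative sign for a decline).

-17.4

(Groups numbered youngest = 1 to oldest = 4.)
— Period 1 —
Births: 670 × 0.485 = 325 ; 540 × 0.538 = 291 → total 616
Group 2: 550 × 0.944 = 519
Group 3: 670 × 0.938 = 628
Group 4: 540 × 0.943 = 509
End of period: [616, 519, 628, 509]
— Period 2 —
Births: 519 × 0.485 = 252 ; 628 × 0.538 = 338 → total 590
Group 2: 616 × 0.944 = 582
Group 3: 519 × 0.938 = 487
Group 4: 628 × 0.943 = 592
End of period: [590, 582, 487, 592]
— Period 3 —
Births: 582 × 0.485 = 282 ; 487 × 0.538 = 262 → total 544
Group 2: 590 × 0.944 = 557
Group 3: 582 × 0.938 = 546
Group 4: 487 × 0.943 = 459
End of period: [544, 557, 546, 459]
Total: 2550 → 2106; change = -444; percentage change = -17.4%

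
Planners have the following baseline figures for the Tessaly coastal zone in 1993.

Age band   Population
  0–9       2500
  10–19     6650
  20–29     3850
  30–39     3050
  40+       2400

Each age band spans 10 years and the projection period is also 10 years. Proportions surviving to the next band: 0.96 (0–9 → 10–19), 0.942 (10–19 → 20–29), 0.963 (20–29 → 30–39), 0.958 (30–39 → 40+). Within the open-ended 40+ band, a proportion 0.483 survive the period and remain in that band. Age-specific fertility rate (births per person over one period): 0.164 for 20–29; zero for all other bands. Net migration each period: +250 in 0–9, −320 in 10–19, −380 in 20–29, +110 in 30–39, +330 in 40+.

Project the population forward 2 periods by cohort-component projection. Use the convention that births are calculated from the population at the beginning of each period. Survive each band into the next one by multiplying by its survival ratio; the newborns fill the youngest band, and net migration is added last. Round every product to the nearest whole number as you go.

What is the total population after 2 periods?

Numbering the bands 1..5 from youngest to oldest:
Period 1:
Births: 3850 * 0.164 = 631
Band 2: 2500 * 0.96 = 2400
Band 3: 6650 * 0.942 = 6264
Band 4: 3850 * 0.963 = 3708
Band 5: 3050 * 0.958 + 2400 * 0.483 = 2922 + 1159 = 4081
Net migration: Band 1 + 250 → 881; Band 2 − 320 → 2080; Band 3 − 380 → 5884; Band 4 + 110 → 3818; Band 5 + 330 → 4411
Population now: 0–9=881, 10–19=2080, 20–29=5884, 30–39=3818, 40+=4411
Period 2:
Births: 5884 * 0.164 = 965
Band 2: 881 * 0.96 = 846
Band 3: 2080 * 0.942 = 1959
Band 4: 5884 * 0.963 = 5666
Band 5: 3818 * 0.958 + 4411 * 0.483 = 3658 + 2131 = 5789
Net migration: Band 1 + 250 → 1215; Band 2 − 320 → 526; Band 3 − 380 → 1579; Band 4 + 110 → 5776; Band 5 + 330 → 6119
Population now: 0–9=1215, 10–19=526, 20–29=1579, 30–39=5776, 40+=6119
Total after period 2: 1215 + 526 + 1579 + 5776 + 6119 = 15215

15215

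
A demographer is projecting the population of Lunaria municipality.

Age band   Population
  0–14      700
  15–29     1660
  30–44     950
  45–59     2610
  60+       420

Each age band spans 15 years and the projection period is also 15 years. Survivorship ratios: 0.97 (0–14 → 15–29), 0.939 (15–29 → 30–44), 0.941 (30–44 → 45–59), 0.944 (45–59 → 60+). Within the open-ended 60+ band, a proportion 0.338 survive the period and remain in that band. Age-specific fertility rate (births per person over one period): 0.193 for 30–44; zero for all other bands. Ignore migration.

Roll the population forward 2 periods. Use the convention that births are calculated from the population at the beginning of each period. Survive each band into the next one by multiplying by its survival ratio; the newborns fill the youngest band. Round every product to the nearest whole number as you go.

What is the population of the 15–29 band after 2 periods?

178

Numbering the bands 1..5 from youngest to oldest:
Period 1:
Births: 950 × 0.193 = 183
Band 2: 700 × 0.97 = 679
Band 3: 1660 × 0.939 = 1559
Band 4: 950 × 0.941 = 894
Band 5: 2610 × 0.944 + 420 × 0.338 = 2464 + 142 = 2606
Population now: 0–14=183, 15–29=679, 30–44=1559, 45–59=894, 60+=2606
Period 2:
Births: 1559 × 0.193 = 301
Band 2: 183 × 0.97 = 178
Band 3: 679 × 0.939 = 638
Band 4: 1559 × 0.941 = 1467
Band 5: 894 × 0.944 + 2606 × 0.338 = 844 + 881 = 1725
Population now: 0–14=301, 15–29=178, 30–44=638, 45–59=1467, 60+=1725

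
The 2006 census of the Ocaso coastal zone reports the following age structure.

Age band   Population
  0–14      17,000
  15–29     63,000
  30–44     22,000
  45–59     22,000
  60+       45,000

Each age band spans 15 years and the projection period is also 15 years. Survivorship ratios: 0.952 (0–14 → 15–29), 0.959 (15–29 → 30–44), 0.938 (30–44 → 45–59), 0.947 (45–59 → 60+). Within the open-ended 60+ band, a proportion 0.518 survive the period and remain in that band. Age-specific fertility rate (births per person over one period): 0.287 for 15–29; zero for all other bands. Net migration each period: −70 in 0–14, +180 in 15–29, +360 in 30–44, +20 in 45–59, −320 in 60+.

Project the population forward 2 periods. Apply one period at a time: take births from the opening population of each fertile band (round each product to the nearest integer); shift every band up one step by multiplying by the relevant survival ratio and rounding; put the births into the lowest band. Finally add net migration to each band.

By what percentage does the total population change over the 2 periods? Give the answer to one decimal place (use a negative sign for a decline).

-18.9

[period 1]
Births: 63000 × 0.287 = 18081
15–29: 17000 × 0.952 = 16184
30–44: 63000 × 0.959 = 60417
45–59: 22000 × 0.938 = 20636
60+: 22000 × 0.947 + 45000 × 0.518 = 20834 + 23310 = 44144
Net migration: 0–14 − 70 → 18011; 15–29 + 180 → 16364; 30–44 + 360 → 60777; 45–59 + 20 → 20656; 60+ − 320 → 43824
Population now: 0–14=18011, 15–29=16364, 30–44=60777, 45–59=20656, 60+=43824
[period 2]
Births: 16364 × 0.287 = 4696
15–29: 18011 × 0.952 = 17146
30–44: 16364 × 0.959 = 15693
45–59: 60777 × 0.938 = 57009
60+: 20656 × 0.947 + 43824 × 0.518 = 19561 + 22701 = 42262
Net migration: 0–14 − 70 → 4626; 15–29 + 180 → 17326; 30–44 + 360 → 16053; 45–59 + 20 → 57029; 60+ − 320 → 41942
Population now: 0–14=4626, 15–29=17326, 30–44=16053, 45–59=57029, 60+=41942
Total: 169000 → 136976; change = -32024; percentage change = -18.9%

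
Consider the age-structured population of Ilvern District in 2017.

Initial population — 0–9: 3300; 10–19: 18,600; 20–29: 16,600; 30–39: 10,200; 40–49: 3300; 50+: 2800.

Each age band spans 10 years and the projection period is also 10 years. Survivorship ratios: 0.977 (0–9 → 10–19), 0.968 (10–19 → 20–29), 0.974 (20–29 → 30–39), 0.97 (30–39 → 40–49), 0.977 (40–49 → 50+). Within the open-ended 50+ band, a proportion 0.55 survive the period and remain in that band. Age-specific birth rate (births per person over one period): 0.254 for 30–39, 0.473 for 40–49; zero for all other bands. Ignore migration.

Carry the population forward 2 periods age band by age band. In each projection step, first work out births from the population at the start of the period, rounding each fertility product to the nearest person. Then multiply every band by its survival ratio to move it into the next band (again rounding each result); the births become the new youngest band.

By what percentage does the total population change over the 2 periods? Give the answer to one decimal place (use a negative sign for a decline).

12.2

Let band 1 be 0–9 through band 6 = 50+.
Period 1.
Births: 10200 × 0.254 = 2591, 3300 × 0.473 = 1561 — total 4152
Band 2: 3300 × 0.977 = 3224
Band 3: 18600 × 0.968 = 18005
Band 4: 16600 × 0.974 = 16168
Band 5: 10200 × 0.97 = 9894
Band 6: 3300 × 0.977 + 2800 × 0.55 = 3224 + 1540 = 4764
Giving 4152 / 3224 / 18005 / 16168 / 9894 / 4764.
Period 2.
Births: 16168 × 0.254 = 4107, 9894 × 0.473 = 4680 — total 8787
Band 2: 4152 × 0.977 = 4057
Band 3: 3224 × 0.968 = 3121
Band 4: 18005 × 0.974 = 17537
Band 5: 16168 × 0.97 = 15683
Band 6: 9894 × 0.977 + 4764 × 0.55 = 9666 + 2620 = 12286
Giving 8787 / 4057 / 3121 / 17537 / 15683 / 12286.
Total: 54800 → 61471; change = 6671; percentage change = 12.2%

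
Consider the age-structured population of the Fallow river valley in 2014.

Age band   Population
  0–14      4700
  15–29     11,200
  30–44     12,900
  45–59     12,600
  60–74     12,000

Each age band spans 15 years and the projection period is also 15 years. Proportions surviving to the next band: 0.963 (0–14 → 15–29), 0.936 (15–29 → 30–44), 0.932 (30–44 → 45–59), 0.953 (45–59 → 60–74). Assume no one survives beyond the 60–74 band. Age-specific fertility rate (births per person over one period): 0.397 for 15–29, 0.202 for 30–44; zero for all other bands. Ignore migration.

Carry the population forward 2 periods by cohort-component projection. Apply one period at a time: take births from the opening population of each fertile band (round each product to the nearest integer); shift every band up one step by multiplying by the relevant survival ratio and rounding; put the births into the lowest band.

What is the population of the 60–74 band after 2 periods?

Numbering the bands 1..5 from youngest to oldest:
Period 1.
Births: 11200 * 0.397 = 4446  |  12900 * 0.202 = 2606 ⇒ total 7052
Band 2: 4700 * 0.963 = 4526
Band 3: 11200 * 0.936 = 10483
Band 4: 12900 * 0.932 = 12023
Band 5: 12600 * 0.953 = 12008
Population now: 0–14=7052, 15–29=4526, 30–44=10483, 45–59=12023, 60–74=12008
Period 2.
Births: 4526 * 0.397 = 1797  |  10483 * 0.202 = 2118 ⇒ total 3915
Band 2: 7052 * 0.963 = 6791
Band 3: 4526 * 0.936 = 4236
Band 4: 10483 * 0.932 = 9770
Band 5: 12023 * 0.953 = 11458
Population now: 0–14=3915, 15–29=6791, 30–44=4236, 45–59=9770, 60–74=11458

11458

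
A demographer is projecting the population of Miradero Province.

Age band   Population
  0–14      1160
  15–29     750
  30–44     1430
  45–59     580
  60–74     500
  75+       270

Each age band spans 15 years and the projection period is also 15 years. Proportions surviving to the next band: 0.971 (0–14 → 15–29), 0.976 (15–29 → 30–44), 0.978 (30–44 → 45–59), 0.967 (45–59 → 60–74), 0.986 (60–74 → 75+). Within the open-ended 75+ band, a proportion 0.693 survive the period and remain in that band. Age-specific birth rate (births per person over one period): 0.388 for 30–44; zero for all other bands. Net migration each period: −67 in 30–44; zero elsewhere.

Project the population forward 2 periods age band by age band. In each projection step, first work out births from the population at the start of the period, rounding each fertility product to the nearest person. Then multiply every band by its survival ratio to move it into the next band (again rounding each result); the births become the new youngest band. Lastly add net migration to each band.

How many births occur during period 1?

555

Period 1.
Births: 1430 × 0.388 = 555
15–29: 1160 × 0.971 = 1126
30–44: 750 × 0.976 = 732
45–59: 1430 × 0.978 = 1399
60–74: 580 × 0.967 = 561
75+: 500 × 0.986 + 270 × 0.693 = 493 + 187 = 680
Net migration: 30–44 − 67 → 665
Giving 555 / 1126 / 665 / 1399 / 561 / 680.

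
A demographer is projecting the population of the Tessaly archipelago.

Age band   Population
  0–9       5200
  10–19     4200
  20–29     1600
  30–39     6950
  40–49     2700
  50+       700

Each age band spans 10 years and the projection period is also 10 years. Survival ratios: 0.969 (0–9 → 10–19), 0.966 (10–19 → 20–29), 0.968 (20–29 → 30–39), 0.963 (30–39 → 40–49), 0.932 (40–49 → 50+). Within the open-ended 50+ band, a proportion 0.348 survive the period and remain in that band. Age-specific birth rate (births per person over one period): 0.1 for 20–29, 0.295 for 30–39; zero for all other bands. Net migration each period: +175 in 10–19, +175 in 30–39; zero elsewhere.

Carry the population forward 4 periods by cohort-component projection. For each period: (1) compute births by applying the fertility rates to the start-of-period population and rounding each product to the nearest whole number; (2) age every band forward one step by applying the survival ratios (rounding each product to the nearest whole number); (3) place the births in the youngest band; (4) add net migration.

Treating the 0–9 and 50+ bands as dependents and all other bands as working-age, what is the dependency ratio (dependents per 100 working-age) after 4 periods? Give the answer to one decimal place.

67.6

Call the bands 1 to 6, youngest first.
— Period 1 —
Births: 1600 × 0.1 = 160 ; 6950 × 0.295 = 2050 → 2210
Band 2: 5200 × 0.969 = 5039
Band 3: 4200 × 0.966 = 4057
Band 4: 1600 × 0.968 = 1549
Band 5: 6950 × 0.963 = 6693
Band 6: 2700 × 0.932 + 700 × 0.348 = 2516 + 244 = 2760
Net migration: Band 2 + 175 → 5214; Band 4 + 175 → 1724
End of period: [2210, 5214, 4057, 1724, 6693, 2760]
— Period 2 —
Births: 4057 × 0.1 = 406 ; 1724 × 0.295 = 509 → 915
Band 2: 2210 × 0.969 = 2141
Band 3: 5214 × 0.966 = 5037
Band 4: 4057 × 0.968 = 3927
Band 5: 1724 × 0.963 = 1660
Band 6: 6693 × 0.932 + 2760 × 0.348 = 6238 + 960 = 7198
Net migration: Band 2 + 175 → 2316; Band 4 + 175 → 4102
End of period: [915, 2316, 5037, 4102, 1660, 7198]
— Period 3 —
Births: 5037 × 0.1 = 504 ; 4102 × 0.295 = 1210 → 1714
Band 2: 915 × 0.969 = 887
Band 3: 2316 × 0.966 = 2237
Band 4: 5037 × 0.968 = 4876
Band 5: 4102 × 0.963 = 3950
Band 6: 1660 × 0.932 + 7198 × 0.348 = 1547 + 2505 = 4052
Net migration: Band 2 + 175 → 1062; Band 4 + 175 → 5051
End of period: [1714, 1062, 2237, 5051, 3950, 4052]
— Period 4 —
Births: 2237 × 0.1 = 224 ; 5051 × 0.295 = 1490 → 1714
Band 2: 1714 × 0.969 = 1661
Band 3: 1062 × 0.966 = 1026
Band 4: 2237 × 0.968 = 2165
Band 5: 5051 × 0.963 = 4864
Band 6: 3950 × 0.932 + 4052 × 0.348 = 3681 + 1410 = 5091
Net migration: Band 2 + 175 → 1836; Band 4 + 175 → 2340
End of period: [1714, 1836, 1026, 2340, 4864, 5091]
Dependents (band 0–9 + band 50+) = 1714 + 5091 = 6805; working-age = 10066; ratio = 6805/10066 × 100 = 67.6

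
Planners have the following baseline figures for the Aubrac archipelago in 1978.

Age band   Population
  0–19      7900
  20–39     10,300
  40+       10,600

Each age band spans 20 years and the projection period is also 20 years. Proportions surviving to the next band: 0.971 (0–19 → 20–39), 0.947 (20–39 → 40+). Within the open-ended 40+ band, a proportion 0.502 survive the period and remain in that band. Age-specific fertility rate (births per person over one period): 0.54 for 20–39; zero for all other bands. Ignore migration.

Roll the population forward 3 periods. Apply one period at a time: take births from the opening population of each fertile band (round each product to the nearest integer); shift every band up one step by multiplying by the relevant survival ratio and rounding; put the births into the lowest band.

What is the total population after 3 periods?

19500

Period 1.
Births: 10300 × 0.54 = 5562
20–39: 7900 × 0.971 = 7671
40+: 10300 × 0.947 + 10600 × 0.502 = 9754 + 5321 = 15075
Giving 5562 / 7671 / 15075.
Period 2.
Births: 7671 × 0.54 = 4142
20–39: 5562 × 0.971 = 5401
40+: 7671 × 0.947 + 15075 × 0.502 = 7264 + 7568 = 14832
Giving 4142 / 5401 / 14832.
Period 3.
Births: 5401 × 0.54 = 2917
20–39: 4142 × 0.971 = 4022
40+: 5401 × 0.947 + 14832 × 0.502 = 5115 + 7446 = 12561
Giving 2917 / 4022 / 12561.
Total after period 3: 2917 + 4022 + 12561 = 19500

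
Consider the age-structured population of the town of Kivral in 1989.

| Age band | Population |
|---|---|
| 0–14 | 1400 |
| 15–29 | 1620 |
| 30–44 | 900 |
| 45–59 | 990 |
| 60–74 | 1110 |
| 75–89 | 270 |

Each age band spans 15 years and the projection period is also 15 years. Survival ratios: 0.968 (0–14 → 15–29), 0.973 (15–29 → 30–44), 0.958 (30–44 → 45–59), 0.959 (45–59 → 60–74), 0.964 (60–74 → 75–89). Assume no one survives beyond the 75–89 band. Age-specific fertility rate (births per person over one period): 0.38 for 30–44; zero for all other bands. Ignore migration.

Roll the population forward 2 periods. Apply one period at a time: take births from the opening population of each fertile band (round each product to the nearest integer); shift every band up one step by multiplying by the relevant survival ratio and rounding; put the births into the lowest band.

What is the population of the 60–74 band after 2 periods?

827

Period 1:
Births: 900 * 0.38 = 342
15–29: 1400 * 0.968 = 1355
30–44: 1620 * 0.973 = 1576
45–59: 900 * 0.958 = 862
60–74: 990 * 0.959 = 949
75–89: 1110 * 0.964 = 1070
Population now: 0–14=342, 15–29=1355, 30–44=1576, 45–59=862, 60–74=949, 75–89=1070
Period 2:
Births: 1576 * 0.38 = 599
15–29: 342 * 0.968 = 331
30–44: 1355 * 0.973 = 1318
45–59: 1576 * 0.958 = 1510
60–74: 862 * 0.959 = 827
75–89: 949 * 0.964 = 915
Population now: 0–14=599, 15–29=331, 30–44=1318, 45–59=1510, 60–74=827, 75–89=915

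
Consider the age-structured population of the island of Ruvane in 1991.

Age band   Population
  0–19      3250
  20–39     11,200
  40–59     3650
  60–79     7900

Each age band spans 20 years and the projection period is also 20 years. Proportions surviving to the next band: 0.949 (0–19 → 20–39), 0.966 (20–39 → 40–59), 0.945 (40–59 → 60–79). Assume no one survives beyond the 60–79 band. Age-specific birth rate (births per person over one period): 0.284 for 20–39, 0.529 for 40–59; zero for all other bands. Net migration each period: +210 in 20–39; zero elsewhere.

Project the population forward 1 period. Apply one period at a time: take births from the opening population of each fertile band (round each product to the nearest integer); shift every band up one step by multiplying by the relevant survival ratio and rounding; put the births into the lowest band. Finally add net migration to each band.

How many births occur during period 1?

[period 1]
Births: 11200 * 0.284 = 3181, 3650 * 0.529 = 1931 → total 5112
20–39: 3250 * 0.949 = 3084
40–59: 11200 * 0.966 = 10819
60–79: 3650 * 0.945 = 3449
Net migration: 20–39 + 210 → 3294
→ [5112, 3294, 10819, 3449]

5112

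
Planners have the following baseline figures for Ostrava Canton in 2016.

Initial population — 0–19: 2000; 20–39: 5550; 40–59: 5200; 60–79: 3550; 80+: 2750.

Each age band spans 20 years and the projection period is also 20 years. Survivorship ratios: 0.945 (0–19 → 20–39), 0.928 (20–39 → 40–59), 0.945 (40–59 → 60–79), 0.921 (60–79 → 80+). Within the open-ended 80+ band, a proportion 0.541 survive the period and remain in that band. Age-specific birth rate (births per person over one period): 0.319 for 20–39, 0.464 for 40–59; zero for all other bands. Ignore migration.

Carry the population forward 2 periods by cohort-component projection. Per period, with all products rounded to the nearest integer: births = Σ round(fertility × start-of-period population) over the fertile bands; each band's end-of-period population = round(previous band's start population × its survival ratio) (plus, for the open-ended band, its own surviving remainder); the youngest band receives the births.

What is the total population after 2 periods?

20667

Period 1.
Births: 5550 × 0.319 = 1770  |  5200 × 0.464 = 2413 — total 4183
20–39: 2000 × 0.945 = 1890
40–59: 5550 × 0.928 = 5150
60–79: 5200 × 0.945 = 4914
80+: 3550 × 0.921 + 2750 × 0.541 = 3270 + 1488 = 4758
Population now: 0–19=4183, 20–39=1890, 40–59=5150, 60–79=4914, 80+=4758
Period 2.
Births: 1890 × 0.319 = 603  |  5150 × 0.464 = 2390 — total 2993
20–39: 4183 × 0.945 = 3953
40–59: 1890 × 0.928 = 1754
60–79: 5150 × 0.945 = 4867
80+: 4914 × 0.921 + 4758 × 0.541 = 4526 + 2574 = 7100
Population now: 0–19=2993, 20–39=3953, 40–59=1754, 60–79=4867, 80+=7100
Total after period 2: 2993 + 3953 + 1754 + 4867 + 7100 = 20667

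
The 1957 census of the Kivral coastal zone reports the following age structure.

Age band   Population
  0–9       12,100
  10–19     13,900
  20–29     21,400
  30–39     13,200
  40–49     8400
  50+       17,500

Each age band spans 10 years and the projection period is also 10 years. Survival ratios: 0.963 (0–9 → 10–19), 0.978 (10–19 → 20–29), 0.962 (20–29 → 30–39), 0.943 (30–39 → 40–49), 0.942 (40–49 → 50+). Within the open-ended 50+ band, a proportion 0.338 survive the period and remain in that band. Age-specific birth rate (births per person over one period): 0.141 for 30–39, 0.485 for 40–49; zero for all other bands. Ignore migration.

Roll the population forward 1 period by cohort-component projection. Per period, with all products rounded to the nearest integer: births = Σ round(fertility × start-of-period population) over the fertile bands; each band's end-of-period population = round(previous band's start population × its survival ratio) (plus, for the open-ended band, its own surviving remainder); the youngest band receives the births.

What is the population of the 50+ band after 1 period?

13828

Numbering the groups 1..6 from youngest to oldest:
After projecting period 1:
Births: 13200 * 0.141 = 1861  |  8400 * 0.485 = 4074 → 5935
Group 2: 12100 * 0.963 = 11652
Group 3: 13900 * 0.978 = 13594
Group 4: 21400 * 0.962 = 20587
Group 5: 13200 * 0.943 = 12448
Group 6: 8400 * 0.942 + 17500 * 0.338 = 7913 + 5915 = 13828
→ [5935, 11652, 13594, 20587, 12448, 13828]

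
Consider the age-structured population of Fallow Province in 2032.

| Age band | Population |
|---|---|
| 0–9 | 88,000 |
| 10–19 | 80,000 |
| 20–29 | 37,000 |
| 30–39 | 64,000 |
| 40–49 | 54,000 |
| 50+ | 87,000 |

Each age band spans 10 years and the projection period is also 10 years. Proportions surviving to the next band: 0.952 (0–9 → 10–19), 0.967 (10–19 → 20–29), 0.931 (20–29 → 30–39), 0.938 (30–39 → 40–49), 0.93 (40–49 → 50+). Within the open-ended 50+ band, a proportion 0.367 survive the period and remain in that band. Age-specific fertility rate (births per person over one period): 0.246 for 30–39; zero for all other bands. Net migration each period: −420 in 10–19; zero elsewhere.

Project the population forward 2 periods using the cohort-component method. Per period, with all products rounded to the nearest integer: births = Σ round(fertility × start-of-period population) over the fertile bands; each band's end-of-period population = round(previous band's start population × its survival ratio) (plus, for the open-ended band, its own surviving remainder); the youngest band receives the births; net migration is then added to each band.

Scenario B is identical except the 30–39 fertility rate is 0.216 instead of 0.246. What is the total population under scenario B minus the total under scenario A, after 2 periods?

After projecting period 1:
Births: 64000 × 0.246 = 15744
10–19: 88000 × 0.952 = 83776
20–29: 80000 × 0.967 = 77360
30–39: 37000 × 0.931 = 34447
40–49: 64000 × 0.938 = 60032
50+: 54000 × 0.93 + 87000 × 0.367 = 50220 + 31929 = 82149
Net migration: 10–19 − 420 → 83356
→ [15744, 83356, 77360, 34447, 60032, 82149]
After projecting period 2:
Births: 34447 × 0.246 = 8474
10–19: 15744 × 0.952 = 14988
20–29: 83356 × 0.967 = 80605
30–39: 77360 × 0.931 = 72022
40–49: 34447 × 0.938 = 32311
50+: 60032 × 0.93 + 82149 × 0.367 = 55830 + 30149 = 85979
Net migration: 10–19 − 420 → 14568
→ [8474, 14568, 80605, 72022, 32311, 85979]
Scenario A total after 2 periods: 293959
Scenario B projection —
After projecting period 1:
Births: 64000 × 0.216 = 13824
10–19: 88000 × 0.952 = 83776
20–29: 80000 × 0.967 = 77360
30–39: 37000 × 0.931 = 34447
40–49: 64000 × 0.938 = 60032
50+: 54000 × 0.93 + 87000 × 0.367 = 50220 + 31929 = 82149
Net migration: 10–19 − 420 → 83356
→ [13824, 83356, 77360, 34447, 60032, 82149]
After projecting period 2:
Births: 34447 × 0.216 = 7441
10–19: 13824 × 0.952 = 13160
20–29: 83356 × 0.967 = 80605
30–39: 77360 × 0.931 = 72022
40–49: 34447 × 0.938 = 32311
50+: 60032 × 0.93 + 82149 × 0.367 = 55830 + 30149 = 85979
Net migration: 10–19 − 420 → 12740
→ [7441, 12740, 80605, 72022, 32311, 85979]
Scenario B total after 2 periods: 291098
Difference B − A = 291098 − 293959 = -2861

-2861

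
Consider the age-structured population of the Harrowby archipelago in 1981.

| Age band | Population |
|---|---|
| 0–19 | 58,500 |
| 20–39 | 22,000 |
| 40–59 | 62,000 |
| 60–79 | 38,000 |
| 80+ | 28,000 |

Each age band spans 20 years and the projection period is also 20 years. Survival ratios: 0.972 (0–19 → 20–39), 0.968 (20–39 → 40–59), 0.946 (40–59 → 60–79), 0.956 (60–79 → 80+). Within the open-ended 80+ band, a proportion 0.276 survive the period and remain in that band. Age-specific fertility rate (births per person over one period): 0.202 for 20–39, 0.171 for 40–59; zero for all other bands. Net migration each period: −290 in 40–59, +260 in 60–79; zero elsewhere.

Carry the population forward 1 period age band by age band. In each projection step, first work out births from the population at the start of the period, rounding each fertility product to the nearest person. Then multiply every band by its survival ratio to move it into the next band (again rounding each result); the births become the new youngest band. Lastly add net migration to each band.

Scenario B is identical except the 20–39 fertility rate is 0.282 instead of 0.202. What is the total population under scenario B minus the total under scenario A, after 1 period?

1760

Call the groups 1 to 5, youngest first.
After projecting period 1:
Births: 22000 × 0.202 = 4444, 62000 × 0.171 = 10602 → 15046
Group 2: 58500 × 0.972 = 56862
Group 3: 22000 × 0.968 = 21296
Group 4: 62000 × 0.946 = 58652
Group 5: 38000 × 0.956 + 28000 × 0.276 = 36328 + 7728 = 44056
Net migration: Group 3 − 290 → 21006; Group 4 + 260 → 58912
End of period: [15046, 56862, 21006, 58912, 44056]
Scenario A total after 1 period: 195882
Scenario B projection —
After projecting period 1:
Births: 22000 × 0.282 = 6204, 62000 × 0.171 = 10602 → 16806
Group 2: 58500 × 0.972 = 56862
Group 3: 22000 × 0.968 = 21296
Group 4: 62000 × 0.946 = 58652
Group 5: 38000 × 0.956 + 28000 × 0.276 = 36328 + 7728 = 44056
Net migration: Group 3 − 290 → 21006; Group 4 + 260 → 58912
End of period: [16806, 56862, 21006, 58912, 44056]
Scenario B total after 1 period: 197642
Difference B − A = 197642 − 195882 = 1760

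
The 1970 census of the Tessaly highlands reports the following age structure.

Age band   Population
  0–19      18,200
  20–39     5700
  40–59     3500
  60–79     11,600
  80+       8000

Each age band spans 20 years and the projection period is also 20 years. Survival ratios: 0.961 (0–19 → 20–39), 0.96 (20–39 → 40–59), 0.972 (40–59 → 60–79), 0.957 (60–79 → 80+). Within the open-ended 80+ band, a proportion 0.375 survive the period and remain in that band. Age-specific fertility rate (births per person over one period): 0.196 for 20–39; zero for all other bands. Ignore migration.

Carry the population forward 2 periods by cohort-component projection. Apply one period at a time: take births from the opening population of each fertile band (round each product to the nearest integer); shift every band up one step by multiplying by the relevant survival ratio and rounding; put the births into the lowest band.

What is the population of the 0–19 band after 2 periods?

3428

After projecting period 1:
Births: 5700 * 0.196 = 1117
20–39: 18200 * 0.961 = 17490
40–59: 5700 * 0.96 = 5472
60–79: 3500 * 0.972 = 3402
80+: 11600 * 0.957 + 8000 * 0.375 = 11101 + 3000 = 14101
→ [1117, 17490, 5472, 3402, 14101]
After projecting period 2:
Births: 17490 * 0.196 = 3428
20–39: 1117 * 0.961 = 1073
40–59: 17490 * 0.96 = 16790
60–79: 5472 * 0.972 = 5319
80+: 3402 * 0.957 + 14101 * 0.375 = 3256 + 5288 = 8544
→ [3428, 1073, 16790, 5319, 8544]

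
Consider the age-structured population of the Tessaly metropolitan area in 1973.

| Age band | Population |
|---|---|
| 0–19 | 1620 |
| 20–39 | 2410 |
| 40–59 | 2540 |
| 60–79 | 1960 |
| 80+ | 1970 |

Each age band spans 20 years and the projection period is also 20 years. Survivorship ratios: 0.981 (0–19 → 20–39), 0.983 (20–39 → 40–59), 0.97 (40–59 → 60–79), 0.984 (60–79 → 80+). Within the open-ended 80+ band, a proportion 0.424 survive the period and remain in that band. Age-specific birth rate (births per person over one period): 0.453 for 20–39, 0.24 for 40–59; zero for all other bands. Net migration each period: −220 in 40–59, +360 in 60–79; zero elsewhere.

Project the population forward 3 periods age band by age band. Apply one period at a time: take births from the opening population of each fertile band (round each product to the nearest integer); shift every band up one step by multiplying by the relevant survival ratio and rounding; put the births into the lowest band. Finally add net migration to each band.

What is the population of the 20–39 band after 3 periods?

1213

— Period 1 —
Births: 2410 × 0.453 = 1092 ; 2540 × 0.24 = 610 → 1702
20–39: 1620 × 0.981 = 1589
40–59: 2410 × 0.983 = 2369
60–79: 2540 × 0.97 = 2464
80+: 1960 × 0.984 + 1970 × 0.424 = 1929 + 835 = 2764
Net migration: 40–59 − 220 → 2149; 60–79 + 360 → 2824
Population now: 0–19=1702, 20–39=1589, 40–59=2149, 60–79=2824, 80+=2764
— Period 2 —
Births: 1589 × 0.453 = 720 ; 2149 × 0.24 = 516 → 1236
20–39: 1702 × 0.981 = 1670
40–59: 1589 × 0.983 = 1562
60–79: 2149 × 0.97 = 2085
80+: 2824 × 0.984 + 2764 × 0.424 = 2779 + 1172 = 3951
Net migration: 40–59 − 220 → 1342; 60–79 + 360 → 2445
Population now: 0–19=1236, 20–39=1670, 40–59=1342, 60–79=2445, 80+=3951
— Period 3 —
Births: 1670 × 0.453 = 757 ; 1342 × 0.24 = 322 → 1079
20–39: 1236 × 0.981 = 1213
40–59: 1670 × 0.983 = 1642
60–79: 1342 × 0.97 = 1302
80+: 2445 × 0.984 + 3951 × 0.424 = 2406 + 1675 = 4081
Net migration: 40–59 − 220 → 1422; 60–79 + 360 → 1662
Population now: 0–19=1079, 20–39=1213, 40–59=1422, 60–79=1662, 80+=4081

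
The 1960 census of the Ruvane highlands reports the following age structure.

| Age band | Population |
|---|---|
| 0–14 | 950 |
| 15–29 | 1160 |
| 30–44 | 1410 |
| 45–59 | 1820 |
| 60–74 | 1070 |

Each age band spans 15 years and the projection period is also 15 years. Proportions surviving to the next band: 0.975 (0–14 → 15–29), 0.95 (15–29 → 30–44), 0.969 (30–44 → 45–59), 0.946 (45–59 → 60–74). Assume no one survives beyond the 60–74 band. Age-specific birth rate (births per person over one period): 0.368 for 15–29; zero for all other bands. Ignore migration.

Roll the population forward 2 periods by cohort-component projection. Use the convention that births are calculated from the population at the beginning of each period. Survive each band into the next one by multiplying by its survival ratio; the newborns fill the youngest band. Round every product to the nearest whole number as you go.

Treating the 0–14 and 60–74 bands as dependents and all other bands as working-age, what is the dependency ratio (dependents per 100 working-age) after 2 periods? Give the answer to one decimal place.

Numbering the bands 1..5 from youngest to oldest:
After projecting period 1:
Births: 1160 × 0.368 = 427
Band 2: 950 × 0.975 = 926
Band 3: 1160 × 0.95 = 1102
Band 4: 1410 × 0.969 = 1366
Band 5: 1820 × 0.946 = 1722
Giving 427 / 926 / 1102 / 1366 / 1722.
After projecting period 2:
Births: 926 × 0.368 = 341
Band 2: 427 × 0.975 = 416
Band 3: 926 × 0.95 = 880
Band 4: 1102 × 0.969 = 1068
Band 5: 1366 × 0.946 = 1292
Giving 341 / 416 / 880 / 1068 / 1292.
Dependents (band 0–14 + band 60–74) = 341 + 1292 = 1633; working-age = 2364; ratio = 1633/2364 × 100 = 69.1

69.1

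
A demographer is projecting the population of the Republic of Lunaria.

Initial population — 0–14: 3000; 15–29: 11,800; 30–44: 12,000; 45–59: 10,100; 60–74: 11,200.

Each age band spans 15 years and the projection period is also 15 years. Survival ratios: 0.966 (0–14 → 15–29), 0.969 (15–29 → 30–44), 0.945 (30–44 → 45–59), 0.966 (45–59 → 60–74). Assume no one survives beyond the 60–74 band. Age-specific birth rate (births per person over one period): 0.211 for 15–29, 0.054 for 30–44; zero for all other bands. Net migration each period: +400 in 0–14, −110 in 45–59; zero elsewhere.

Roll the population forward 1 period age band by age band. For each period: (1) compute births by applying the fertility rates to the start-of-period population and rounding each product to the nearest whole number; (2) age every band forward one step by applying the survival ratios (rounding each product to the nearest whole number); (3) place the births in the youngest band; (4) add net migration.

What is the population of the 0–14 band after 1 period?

Period 1.
Births: 11800 × 0.211 = 2490, 12000 × 0.054 = 648 — total 3138
15–29: 3000 × 0.966 = 2898
30–44: 11800 × 0.969 = 11434
45–59: 12000 × 0.945 = 11340
60–74: 10100 × 0.966 = 9757
Net migration: 0–14 + 400 → 3538; 45–59 − 110 → 11230
Population now: 0–14=3538, 15–29=2898, 30–44=11434, 45–59=11230, 60–74=9757

3538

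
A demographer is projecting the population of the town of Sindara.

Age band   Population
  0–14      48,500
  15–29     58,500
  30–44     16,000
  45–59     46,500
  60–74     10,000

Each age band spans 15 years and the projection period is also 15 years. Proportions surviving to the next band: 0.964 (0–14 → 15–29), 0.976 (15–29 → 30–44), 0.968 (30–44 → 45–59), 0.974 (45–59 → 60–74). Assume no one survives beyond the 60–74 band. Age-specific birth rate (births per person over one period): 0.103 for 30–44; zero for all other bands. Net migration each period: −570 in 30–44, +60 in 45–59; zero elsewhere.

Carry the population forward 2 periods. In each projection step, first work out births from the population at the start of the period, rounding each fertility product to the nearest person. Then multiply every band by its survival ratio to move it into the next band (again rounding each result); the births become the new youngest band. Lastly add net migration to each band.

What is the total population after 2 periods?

Numbering the groups 1..5 from youngest to oldest:
[period 1]
Births: 16000 * 0.103 = 1648
Group 2: 48500 * 0.964 = 46754
Group 3: 58500 * 0.976 = 57096
Group 4: 16000 * 0.968 = 15488
Group 5: 46500 * 0.974 = 45291
Net migration: Group 3 − 570 → 56526; Group 4 + 60 → 15548
→ [1648, 46754, 56526, 15548, 45291]
[period 2]
Births: 56526 * 0.103 = 5822
Group 2: 1648 * 0.964 = 1589
Group 3: 46754 * 0.976 = 45632
Group 4: 56526 * 0.968 = 54717
Group 5: 15548 * 0.974 = 15144
Net migration: Group 3 − 570 → 45062; Group 4 + 60 → 54777
→ [5822, 1589, 45062, 54777, 15144]
Total after period 2: 5822 + 1589 + 45062 + 54777 + 15144 = 122394

122394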